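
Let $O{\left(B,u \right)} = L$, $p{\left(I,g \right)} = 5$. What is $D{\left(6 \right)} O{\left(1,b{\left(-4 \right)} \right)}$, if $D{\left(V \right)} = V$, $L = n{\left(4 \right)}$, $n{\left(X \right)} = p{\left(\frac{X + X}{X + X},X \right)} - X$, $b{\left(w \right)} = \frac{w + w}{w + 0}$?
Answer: $6$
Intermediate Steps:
$b{\left(w \right)} = 2$ ($b{\left(w \right)} = \frac{2 w}{w} = 2$)
$n{\left(X \right)} = 5 - X$
$L = 1$ ($L = 5 - 4 = 1$)
$O{\left(B,u \right)} = 1$
$D{\left(6 \right)} O{\left(1,b{\left(-4 \right)} \right)} = 6 \cdot 1 = 6$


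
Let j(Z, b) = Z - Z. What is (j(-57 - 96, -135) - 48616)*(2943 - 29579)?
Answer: 1294935776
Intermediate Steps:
j(Z, b) = 0
(j(-57 - 96, -135) - 48616)*(2943 - 29579) = (0 - 48616)*(2943 - 29579) = -48616*(-26636) = 1294935776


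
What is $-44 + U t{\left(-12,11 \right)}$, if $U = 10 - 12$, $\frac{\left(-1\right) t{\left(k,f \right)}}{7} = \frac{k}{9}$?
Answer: $- \frac{188}{3} \approx -62.667$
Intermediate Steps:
$t{\left(k,f \right)} = - \frac{7 k}{9}$ ($t{\left(k,f \right)} = - 7 \frac{k}{9} = - \frac{7 k}{9}$)
$U = -2$
$-44 + U t{\left(-12,11 \right)} = -44 - 2 \left(\left(- \frac{7}{9}\right) \left(-12\right)\right) = -44 - \frac{56}{3} = - \frac{188}{3}$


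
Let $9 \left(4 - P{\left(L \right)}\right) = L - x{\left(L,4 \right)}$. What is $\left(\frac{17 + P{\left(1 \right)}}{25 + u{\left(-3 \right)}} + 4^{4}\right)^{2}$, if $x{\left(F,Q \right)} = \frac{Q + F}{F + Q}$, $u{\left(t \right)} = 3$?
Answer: $\frac{1054729}{16} \approx 65921.0$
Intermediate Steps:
$x{\left(F,Q \right)} = 1$ ($x{\left(F,Q \right)} = \frac{F + Q}{F + Q} = 1$)
$P{\left(L \right)} = \frac{37}{9} - \frac{L}{9}$ ($P{\left(L \right)} = 4 - \frac{L - 1}{9} = 4 - \frac{-1 + L}{9} = 4 - \left(- \frac{1}{9} + \frac{L}{9}\right) = \frac{37}{9} - \frac{L}{9}$)
$\left(\frac{17 + P{\left(1 \right)}}{25 + u{\left(-3 \right)}} + 4^{4}\right)^{2} = \left(\frac{17 + \left(\frac{37}{9} - \frac{1}{9}\right)}{25 + 3} + 4^{4}\right)^{2} = \left(\frac{17 + \left(\frac{37}{9} - \frac{1}{9}\right)}{28} + 256\right)^{2} = \left(\left(17 + 4\right) \frac{1}{28} + 256\right)^{2} = \left(21 \cdot \frac{1}{28} + 256\right)^{2} = \left(\frac{3}{4} + 256\right)^{2} = \left(\frac{1027}{4}\right)^{2} = \frac{1054729}{16}$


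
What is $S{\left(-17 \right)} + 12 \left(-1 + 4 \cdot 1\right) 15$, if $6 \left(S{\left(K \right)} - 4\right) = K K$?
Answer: $\frac{3553}{6} \approx 592.17$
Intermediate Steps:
$S{\left(K \right)} = 4 + \frac{K^{2}}{6}$ ($S{\left(K \right)} = 4 + \frac{K K}{6} = 4 + \frac{K^{2}}{6}$)
$S{\left(-17 \right)} + 12 \left(-1 + 4 \cdot 1\right) 15 = \left(4 + \frac{\left(-17\right)^{2}}{6}\right) + 12 \left(-1 + 4 \cdot 1\right) 15 = \left(4 + \frac{1}{6} \cdot 289\right) + 12 \left(-1 + 4\right) 15 = \left(4 + \frac{289}{6}\right) + 12 \cdot 3 \cdot 15 = \frac{313}{6} + 36 \cdot 15 = \frac{313}{6} + 540 = \frac{3553}{6}$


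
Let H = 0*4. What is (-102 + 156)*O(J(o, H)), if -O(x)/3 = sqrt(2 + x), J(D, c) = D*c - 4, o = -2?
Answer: -162*I*sqrt(2) ≈ -229.1*I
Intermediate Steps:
H = 0
J(D, c) = -4 + D*c
O(x) = -3*sqrt(2 + x)
(-102 + 156)*O(J(o, H)) = (-102 + 156)*(-3*sqrt(2 + (-4 - 2*0))) = 54*(-3*sqrt(2 + (-4 + 0))) = 54*(-3*sqrt(2 - 4)) = 54*(-3*I*sqrt(2)) = -162*I*sqrt(2)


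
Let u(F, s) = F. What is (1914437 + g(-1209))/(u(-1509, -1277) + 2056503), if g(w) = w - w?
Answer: 1914437/2054994 ≈ 0.93160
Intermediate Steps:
g(w) = 0
(1914437 + g(-1209))/(u(-1509, -1277) + 2056503) = (1914437 + 0)/(-1509 + 2056503) = 1914437/2054994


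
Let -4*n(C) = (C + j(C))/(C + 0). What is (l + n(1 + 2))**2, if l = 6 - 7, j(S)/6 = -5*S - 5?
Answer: 1225/16 ≈ 76.563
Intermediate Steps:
j(S) = -30 - 30*S (j(S) = 6*(-5*S - 5) = 6*(-5 - 5*S) = -30 - 30*S)
n(C) = -(-30 - 29*C)/(4*C) (n(C) = -(C + (-30 - 30*C))/(4*(C + 0)) = -(-30 - 29*C)/(4*C))
l = -1
(l + n(1 + 2))**2 = (-1 + (30 + 29*(1 + 2))/(4*(1 + 2)))**2 = (-1 + (1/4)*(30 + 29*3)/3)**2 = (-1 + (1/4)*(1/3)*(30 + 87))**2 = (-1 + (1/4)*(1/3)*117)**2 = (-1 + 39/4)**2 = (35/4)**2 = 1225/16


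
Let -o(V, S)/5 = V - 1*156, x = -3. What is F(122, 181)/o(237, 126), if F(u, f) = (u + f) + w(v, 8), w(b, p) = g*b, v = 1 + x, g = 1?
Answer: -301/405 ≈ -0.74321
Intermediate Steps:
v = -2 (v = 1 - 3 = -2)
w(b, p) = b (w(b, p) = 1*b = b)
F(u, f) = -2 + f + u (F(u, f) = (u + f) - 2 = (f + u) - 2 = -2 + f + u)
o(V, S) = 780 - 5*V (o(V, S) = -5*(V - 1*156) = -5*(V - 156) = -5*(-156 + V) = 780 - 5*V)
F(122, 181)/o(237, 126) = (-2 + 181 + 122)/(780 - 5*237) = 301/(780 - 1185) = 301/(-405) = 301*(-1/405) = -301/405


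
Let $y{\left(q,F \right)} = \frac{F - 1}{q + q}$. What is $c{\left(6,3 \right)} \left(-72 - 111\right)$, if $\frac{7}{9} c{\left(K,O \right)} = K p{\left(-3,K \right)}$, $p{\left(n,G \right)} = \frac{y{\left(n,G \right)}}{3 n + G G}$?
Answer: $\frac{305}{7} \approx 43.571$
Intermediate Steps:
$y{\left(q,F \right)} = \frac{-1 + F}{2 q}$
$p{\left(n,G \right)} = \frac{-1 + G}{2 n \left(G^{2} + 3 n\right)}$ ($p{\left(n,G \right)} = \frac{\frac{1}{2} \frac{1}{n} \left(-1 + G\right)}{3 n + G G} = \frac{\frac{1}{2} \frac{1}{n} \left(-1 + G\right)}{3 n + G^{2}} = \frac{\frac{1}{2} \frac{1}{n} \left(-1 + G\right)}{G^{2} + 3 n} = \frac{-1 + G}{2 n \left(G^{2} + 3 n\right)}$)
$c{\left(K,O \right)} = - \frac{3 K \left(-1 + K\right)}{14 \left(-9 + K^{2}\right)}$ ($c{\left(K,O \right)} = \frac{9 K \frac{-1 + K}{2 \left(-3\right) \left(K^{2} + 3 \left(-3\right)\right)}}{7} = \frac{9 K \frac{1}{2} \left(- \frac{1}{3}\right) \frac{1}{K^{2} - 9} \left(-1 + K\right)}{7} = \frac{9 K \frac{1}{2} \left(- \frac{1}{3}\right) \frac{1}{-9 + K^{2}} \left(-1 + K\right)}{7} = \frac{9 K \left(- \frac{-1 + K}{6 \left(-9 + K^{2}\right)}\right)}{7} = \frac{9 \left(- \frac{K \left(-1 + K\right)}{6 \left(-9 + K^{2}\right)}\right)}{7} = - \frac{3 K \left(-1 + K\right)}{14 \left(-9 + K^{2}\right)}$)
$c{\left(6,3 \right)} \left(-72 - 111\right) = \frac{3}{14} \cdot 6 \frac{1}{-9 + 6^{2}} \left(1 - 6\right) \left(-72 - 111\right) = \frac{3}{14} \cdot 6 \frac{1}{-9 + 36} \left(1 - 6\right) \left(-183\right) = \frac{3}{14} \cdot 6 \cdot \frac{1}{27} \left(-5\right) \left(-183\right) = \left(- \frac{5}{21}\right) \left(-183\right) = \frac{305}{7}$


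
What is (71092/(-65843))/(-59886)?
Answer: 35546/1971536949 ≈ 1.8030e-5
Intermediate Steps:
(71092/(-65843))/(-59886) = (71092*(-1/65843))*(-1/59886) = -71092/65843*(-1/59886) = 35546/1971536949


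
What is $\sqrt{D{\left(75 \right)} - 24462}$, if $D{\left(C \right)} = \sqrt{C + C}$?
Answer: $\sqrt{-24462 + 5 \sqrt{6}} \approx 156.36 i$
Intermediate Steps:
$D{\left(C \right)} = \sqrt{2} \sqrt{C}$ ($D{\left(C \right)} = \sqrt{2 C} = \sqrt{2} \sqrt{C}$)
$\sqrt{D{\left(75 \right)} - 24462} = \sqrt{\sqrt{2} \sqrt{75} - 24462} = \sqrt{\sqrt{2} \cdot 5 \sqrt{3} - 24462} = \sqrt{5 \sqrt{6} - 24462} = \sqrt{-24462 + 5 \sqrt{6}}$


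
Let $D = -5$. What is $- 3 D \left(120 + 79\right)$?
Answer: $2985$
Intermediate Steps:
$- 3 D \left(120 + 79\right) = \left(-3\right) \left(-5\right) \left(120 + 79\right) = 15 \cdot 199 = 2985$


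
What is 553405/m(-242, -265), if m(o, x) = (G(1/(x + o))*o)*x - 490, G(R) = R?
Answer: -56115267/62512 ≈ -897.67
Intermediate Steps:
m(o, x) = -490 + o*x/(o + x) (m(o, x) = (o/(x + o))*x - 490 = (o/(o + x))*x - 490 = o*x/(o + x) - 490 = -490 + o*x/(o + x))
553405/m(-242, -265) = 553405/(-490 - 242*(-265)/(-242 - 265)) = 553405/(-490 - 242*(-265)/(-507)) = 553405/(-490 - 242*(-265)*(-1/507)) = 553405/(-490 - 64130/507) = 553405/(-312560/507) = 553405*(-507/312560) = -56115267/62512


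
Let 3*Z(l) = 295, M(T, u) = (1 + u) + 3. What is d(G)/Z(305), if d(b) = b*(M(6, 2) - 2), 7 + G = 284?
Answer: 3324/295 ≈ 11.268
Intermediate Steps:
G = 277 (G = -7 + 284 = 277)
M(T, u) = 4 + u
Z(l) = 295/3 (Z(l) = (1/3)*295 = 295/3)
d(b) = 4*b (d(b) = b*((4 + 2) - 2) = b*(6 - 2) = b*4 = 4*b)
d(G)/Z(305) = (4*277)/(295/3) = 1108*(3/295) = 3324/295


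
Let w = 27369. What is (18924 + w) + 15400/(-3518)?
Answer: 81421687/1759 ≈ 46289.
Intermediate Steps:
(18924 + w) + 15400/(-3518) = (18924 + 27369) + 15400/(-3518) = 46293 + 15400*(-1/3518) = 46293 - 7700/1759 = 81421687/1759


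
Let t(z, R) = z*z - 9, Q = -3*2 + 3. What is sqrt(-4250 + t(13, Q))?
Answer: I*sqrt(4090) ≈ 63.953*I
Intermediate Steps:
Q = -3 (Q = -6 + 3 = -3)
t(z, R) = -9 + z**2 (t(z, R) = z**2 - 9 = -9 + z**2)
sqrt(-4250 + t(13, Q)) = sqrt(-4250 + (-9 + 13**2)) = sqrt(-4250 + (-9 + 169)) = sqrt(-4250 + 160) = sqrt(-4090) = I*sqrt(4090)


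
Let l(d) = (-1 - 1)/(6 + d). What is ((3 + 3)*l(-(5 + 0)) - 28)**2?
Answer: 1600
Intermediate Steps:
l(d) = -2/(6 + d)
((3 + 3)*l(-(5 + 0)) - 28)**2 = ((3 + 3)*(-2/(6 - (5 + 0))) - 28)**2 = (6*(-2/(6 - 1*5)) - 28)**2 = (6*(-2/(6 - 5)) - 28)**2 = (6*(-2/1) - 28)**2 = (6*(-2*1) - 28)**2 = (6*(-2) - 28)**2 = (-12 - 28)**2 = (-40)**2 = 1600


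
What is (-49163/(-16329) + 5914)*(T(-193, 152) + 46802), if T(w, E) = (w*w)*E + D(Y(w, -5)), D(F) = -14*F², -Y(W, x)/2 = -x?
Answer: 551428040100250/16329 ≈ 3.3770e+10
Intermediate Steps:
Y(W, x) = 2*x (Y(W, x) = -(-2)*x = 2*x)
T(w, E) = -1400 + E*w² (T(w, E) = (w*w)*E - 14*(2*(-5))² = w²*E - 14*(-10)² = E*w² - 14*100 = E*w² - 1400 = -1400 + E*w²)
(-49163/(-16329) + 5914)*(T(-193, 152) + 46802) = (-49163/(-16329) + 5914)*((-1400 + 152*(-193)²) + 46802) = (-49163*(-1/16329) + 5914)*((-1400 + 152*37249) + 46802) = (49163/16329 + 5914)*((-1400 + 5661848) + 46802) = 96618869*(5660448 + 46802)/16329 = (96618869/16329)*5707250 = 551428040100250/16329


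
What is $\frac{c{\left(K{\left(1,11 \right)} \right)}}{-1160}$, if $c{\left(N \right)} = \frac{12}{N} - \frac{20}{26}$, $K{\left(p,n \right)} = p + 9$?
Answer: $- \frac{7}{18850} \approx -0.00037135$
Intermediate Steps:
$K{\left(p,n \right)} = 9 + p$
$c{\left(N \right)} = - \frac{10}{13} + \frac{12}{N}$ ($c{\left(N \right)} = \frac{12}{N} - \frac{10}{13} = - \frac{10}{13} + \frac{12}{N}$)
$\frac{c{\left(K{\left(1,11 \right)} \right)}}{-1160} = \frac{- \frac{10}{13} + \frac{12}{9 + 1}}{-1160} = \left(- \frac{10}{13} + \frac{12}{10}\right) \left(- \frac{1}{1160}\right) = \left(- \frac{10}{13} + 12 \cdot \frac{1}{10}\right) \left(- \frac{1}{1160}\right) = \left(- \frac{10}{13} + \frac{6}{5}\right) \left(- \frac{1}{1160}\right) = \frac{28}{65} \left(- \frac{1}{1160}\right) = - \frac{7}{18850}$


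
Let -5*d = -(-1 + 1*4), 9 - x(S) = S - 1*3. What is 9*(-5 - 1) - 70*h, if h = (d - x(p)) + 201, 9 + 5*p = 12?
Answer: -13368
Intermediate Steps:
p = ⅗ (p = -9/5 + (⅕)*12 = -9/5 + 12/5 = ⅗ ≈ 0.60000)
x(S) = 12 - S (x(S) = 9 - (S - 1*3) = 9 - (S - 3) = 9 - (-3 + S) = 9 + (3 - S) = 12 - S)
d = ⅗ (d = -(-1)*(-1 + 1*4)/5 = -(-1)*(-1 + 4)/5 = -(-1)*3/5 = -⅕*(-3) = ⅗ ≈ 0.60000)
h = 951/5 (h = (⅗ - (12 - 1*⅗)) + 201 = (⅗ - (12 - ⅗)) + 201 = (⅗ - 1*57/5) + 201 = (⅗ - 57/5) + 201 = -54/5 + 201 = 951/5 ≈ 190.20)
9*(-5 - 1) - 70*h = 9*(-5 - 1) - 70*951/5 = 9*(-6) - 13314 = -54 - 13314 = -13368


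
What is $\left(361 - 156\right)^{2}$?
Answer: $42025$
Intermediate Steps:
$\left(361 - 156\right)^{2} = 205^{2} = 42025$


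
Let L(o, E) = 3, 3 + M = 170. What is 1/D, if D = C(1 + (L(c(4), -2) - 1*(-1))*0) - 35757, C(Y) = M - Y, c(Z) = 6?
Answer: -1/35591 ≈ -2.8097e-5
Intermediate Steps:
M = 167 (M = -3 + 170 = 167)
C(Y) = 167 - Y
D = -35591 (D = (167 - (1 + (3 - 1*(-1))*0)) - 35757 = (167 - (1 + (3 + 1)*0)) - 35757 = (167 - (1 + 4*0)) - 35757 = (167 - (1 + 0)) - 35757 = (167 - 1*1) - 35757 = (167 - 1) - 35757 = 166 - 35757 = -35591)
1/D = 1/(-35591) = -1/35591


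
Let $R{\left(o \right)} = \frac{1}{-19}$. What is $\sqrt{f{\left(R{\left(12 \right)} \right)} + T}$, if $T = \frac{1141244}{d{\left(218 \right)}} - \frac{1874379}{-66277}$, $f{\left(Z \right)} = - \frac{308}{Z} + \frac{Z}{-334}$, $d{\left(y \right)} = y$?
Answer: $\frac{\sqrt{23361556594461977788770862}}{45844728778} \approx 105.43$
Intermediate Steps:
$R{\left(o \right)} = - \frac{1}{19}$
$f{\left(Z \right)} = - \frac{308}{Z} - \frac{Z}{334}$ ($f{\left(Z \right)} = - \frac{308}{Z} + Z \left(- \frac{1}{334}\right) = - \frac{308}{Z} - \frac{Z}{334}$)
$T = \frac{38023421605}{7224193}$ ($T = \frac{1141244}{218} - \frac{1874379}{-66277} = 1141244 \cdot \frac{1}{218} - - \frac{1874379}{66277} = \frac{570622}{109} + \frac{1874379}{66277} = \frac{38023421605}{7224193} \approx 5263.3$)
$\sqrt{f{\left(R{\left(12 \right)} \right)} + T} = \sqrt{\left(- \frac{308}{- \frac{1}{19}} - - \frac{1}{6346}\right) + \frac{38023421605}{7224193}} = \sqrt{\left(\left(-308\right) \left(-19\right) + \frac{1}{6346}\right) + \frac{38023421605}{7224193}} = \sqrt{\left(5852 + \frac{1}{6346}\right) + \frac{38023421605}{7224193}} = \sqrt{\frac{37136793}{6346} + \frac{38023421605}{7224193}} = \sqrt{\frac{509579993538379}{45844728778}} = \frac{\sqrt{23361556594461977788770862}}{45844728778}$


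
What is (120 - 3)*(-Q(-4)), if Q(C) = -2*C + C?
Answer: -468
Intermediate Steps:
Q(C) = -C
(120 - 3)*(-Q(-4)) = (120 - 3)*(-(-1)*(-4)) = 117*(-1*4) = 117*(-4) = -468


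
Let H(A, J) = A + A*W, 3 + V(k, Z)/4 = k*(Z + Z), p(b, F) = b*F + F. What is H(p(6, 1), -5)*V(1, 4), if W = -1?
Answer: 0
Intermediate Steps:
p(b, F) = F + F*b (p(b, F) = F*b + F = F + F*b)
V(k, Z) = -12 + 8*Z*k (V(k, Z) = -12 + 4*(k*(Z + Z)) = -12 + 4*(k*(2*Z)) = -12 + 4*(2*Z*k) = -12 + 8*Z*k)
H(A, J) = 0 (H(A, J) = A + A*(-1) = A - A = 0)
H(p(6, 1), -5)*V(1, 4) = 0*(-12 + 8*4*1) = 0*(-12 + 32) = 0*20 = 0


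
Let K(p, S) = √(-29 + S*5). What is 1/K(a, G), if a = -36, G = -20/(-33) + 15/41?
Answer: -I*√44191686/32662 ≈ -0.20353*I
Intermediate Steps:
G = 1315/1353 (G = -20*(-1/33) + 15*(1/41) = 20/33 + 15/41 = 1315/1353 ≈ 0.97191)
K(p, S) = √(-29 + 5*S)
1/K(a, G) = 1/(√(-29 + 5*(1315/1353))) = 1/(√(-29 + 6575/1353)) = 1/(√(-32662/1353)) = 1/(I*√44191686/1353) = -I*√44191686/32662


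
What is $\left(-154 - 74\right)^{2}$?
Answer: $51984$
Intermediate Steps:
$\left(-154 - 74\right)^{2} = \left(-228\right)^{2} = 51984$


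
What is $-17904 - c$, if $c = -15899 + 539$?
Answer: $-2544$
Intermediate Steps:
$c = -15360$
$-17904 - c = -17904 - -15360 = -17904 + 15360 = -2544$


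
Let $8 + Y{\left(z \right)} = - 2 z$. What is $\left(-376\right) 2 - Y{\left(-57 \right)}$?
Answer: $-858$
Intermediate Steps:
$Y{\left(z \right)} = -8 - 2 z$
$\left(-376\right) 2 - Y{\left(-57 \right)} = \left(-376\right) 2 - \left(-8 - -114\right) = -752 - \left(-8 + 114\right) = -752 - 106 = -858$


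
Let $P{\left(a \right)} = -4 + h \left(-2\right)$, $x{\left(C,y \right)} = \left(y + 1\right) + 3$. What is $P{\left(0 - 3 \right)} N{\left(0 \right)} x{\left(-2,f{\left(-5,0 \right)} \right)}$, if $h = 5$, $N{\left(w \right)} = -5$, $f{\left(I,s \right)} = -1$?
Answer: $210$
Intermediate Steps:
$x{\left(C,y \right)} = 4 + y$ ($x{\left(C,y \right)} = \left(1 + y\right) + 3 = 4 + y$)
$P{\left(a \right)} = -14$ ($P{\left(a \right)} = -4 + 5 \left(-2\right) = -4 - 10 = -14$)
$P{\left(0 - 3 \right)} N{\left(0 \right)} x{\left(-2,f{\left(-5,0 \right)} \right)} = \left(-14\right) \left(-5\right) \left(4 - 1\right) = 70 \cdot 3 = 210$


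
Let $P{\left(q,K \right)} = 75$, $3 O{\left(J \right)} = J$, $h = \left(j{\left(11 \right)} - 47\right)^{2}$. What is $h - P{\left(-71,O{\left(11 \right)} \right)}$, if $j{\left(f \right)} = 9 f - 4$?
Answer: $2229$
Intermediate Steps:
$j{\left(f \right)} = -4 + 9 f$
$h = 2304$ ($h = \left(\left(-4 + 9 \cdot 11\right) - 47\right)^{2} = \left(\left(-4 + 99\right) - 47\right)^{2} = \left(95 - 47\right)^{2} = 48^{2} = 2304$)
$O{\left(J \right)} = \frac{J}{3}$
$h - P{\left(-71,O{\left(11 \right)} \right)} = 2304 - 75 = 2229$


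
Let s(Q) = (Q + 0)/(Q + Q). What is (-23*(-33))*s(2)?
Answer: 759/2 ≈ 379.50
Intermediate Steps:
s(Q) = ½ (s(Q) = Q/((2*Q)) = Q*(1/(2*Q)) = ½)
(-23*(-33))*s(2) = -23*(-33)*(½) = 759*(½) = 759/2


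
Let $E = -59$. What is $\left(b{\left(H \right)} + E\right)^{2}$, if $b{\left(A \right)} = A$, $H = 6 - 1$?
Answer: $2916$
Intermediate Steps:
$H = 5$
$\left(b{\left(H \right)} + E\right)^{2} = \left(5 - 59\right)^{2} = \left(-54\right)^{2} = 2916$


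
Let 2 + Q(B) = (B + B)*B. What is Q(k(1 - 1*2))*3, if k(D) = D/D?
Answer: 0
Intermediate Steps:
k(D) = 1
Q(B) = -2 + 2*B² (Q(B) = -2 + (B + B)*B = -2 + (2*B)*B = -2 + 2*B²)
Q(k(1 - 1*2))*3 = (-2 + 2*1²)*3 = (-2 + 2*1)*3 = (-2 + 2)*3 = 0*3 = 0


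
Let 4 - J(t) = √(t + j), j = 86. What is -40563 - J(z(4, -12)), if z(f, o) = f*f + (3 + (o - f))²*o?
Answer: -40567 + 3*I*√214 ≈ -40567.0 + 43.886*I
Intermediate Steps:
z(f, o) = f² + o*(3 + o - f)² (z(f, o) = f² + (3 + o - f)²*o = f² + o*(3 + o - f)²)
J(t) = 4 - √(86 + t) (J(t) = 4 - √(t + 86) = 4 - √(86 + t))
-40563 - J(z(4, -12)) = -40563 - (4 - √(86 + (4² - 12*(3 - 12 - 1*4)²))) = -40563 - (4 - √(86 + (16 - 12*(3 - 12 - 4)²))) = -40563 - (4 - √(86 + (16 - 12*(-13)²))) = -40563 - (4 - √(86 + (16 - 12*169))) = -40563 - (4 - √(86 + (16 - 2028))) = -40563 - (4 - √(86 - 2012)) = -40563 - (4 - √(-1926)) = -40563 - (4 - 3*I*√214) = -40563 + (-4 + 3*I*√214) = -40567 + 3*I*√214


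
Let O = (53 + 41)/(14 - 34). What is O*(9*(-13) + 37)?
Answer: 376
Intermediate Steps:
O = -47/10 (O = 94/(-20) = 94*(-1/20) = -47/10 ≈ -4.7000)
O*(9*(-13) + 37) = -47*(9*(-13) + 37)/10 = -47*(-117 + 37)/10 = -47/10*(-80) = 376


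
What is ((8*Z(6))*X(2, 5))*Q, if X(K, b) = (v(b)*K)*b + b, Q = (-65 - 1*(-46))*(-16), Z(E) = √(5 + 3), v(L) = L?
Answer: 267520*√2 ≈ 3.7833e+5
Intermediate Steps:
Z(E) = 2*√2 (Z(E) = √8 = 2*√2)
Q = 304 (Q = (-65 + 46)*(-16) = -19*(-16) = 304)
X(K, b) = b + K*b² (X(K, b) = (b*K)*b + b = (K*b)*b + b = K*b² + b = b + K*b²)
((8*Z(6))*X(2, 5))*Q = ((8*(2*√2))*(5*(1 + 2*5)))*304 = ((16*√2)*(5*(1 + 10)))*304 = ((16*√2)*(5*11))*304 = ((16*√2)*55)*304 = (880*√2)*304 = 267520*√2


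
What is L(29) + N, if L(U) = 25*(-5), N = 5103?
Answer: 4978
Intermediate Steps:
L(U) = -125
L(29) + N = -125 + 5103 = 4978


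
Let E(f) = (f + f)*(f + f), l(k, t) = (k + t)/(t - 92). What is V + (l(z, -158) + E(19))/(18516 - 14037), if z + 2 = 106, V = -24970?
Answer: -13979898223/559875 ≈ -24970.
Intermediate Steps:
z = 104 (z = -2 + 106 = 104)
l(k, t) = (k + t)/(-92 + t)
E(f) = 4*f² (E(f) = (2*f)*(2*f) = 4*f²)
V + (l(z, -158) + E(19))/(18516 - 14037) = -24970 + ((104 - 158)/(-92 - 158) + 4*19²)/(18516 - 14037) = -24970 + (-54/(-250) + 4*361)/4479 = -24970 + (-1/250*(-54) + 1444)*(1/4479) = -24970 + (27/125 + 1444)*(1/4479) = -24970 + (180527/125)*(1/4479) = -24970 + 180527/559875 = -13979898223/559875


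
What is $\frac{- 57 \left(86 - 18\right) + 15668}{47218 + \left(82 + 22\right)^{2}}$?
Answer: $\frac{5896}{29017} \approx 0.20319$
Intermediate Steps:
$\frac{- 57 \left(86 - 18\right) + 15668}{47218 + \left(82 + 22\right)^{2}} = \frac{\left(-57\right) 68 + 15668}{47218 + 104^{2}} = \frac{-3876 + 15668}{47218 + 10816} = \frac{11792}{58034} = 11792 \cdot \frac{1}{58034} = \frac{5896}{29017}$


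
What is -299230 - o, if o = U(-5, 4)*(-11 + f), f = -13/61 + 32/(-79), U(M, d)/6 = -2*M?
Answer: -1438630090/4819 ≈ -2.9853e+5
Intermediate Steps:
U(M, d) = -12*M (U(M, d) = 6*(-2*M) = -12*M)
f = -2979/4819 (f = -13*1/61 + 32*(-1/79) = -13/61 - 32/79 = -2979/4819 ≈ -0.61818)
o = -3359280/4819 (o = (-12*(-5))*(-11 - 2979/4819) = 60*(-55988/4819) = -3359280/4819 ≈ -697.09)
-299230 - o = -299230 - 1*(-3359280/4819) = -299230 + 3359280/4819 = -1438630090/4819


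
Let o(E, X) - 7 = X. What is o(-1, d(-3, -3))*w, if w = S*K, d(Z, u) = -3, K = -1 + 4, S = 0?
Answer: 0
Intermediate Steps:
K = 3
o(E, X) = 7 + X
w = 0 (w = 0*3 = 0)
o(-1, d(-3, -3))*w = (7 - 3)*0 = 4*0 = 0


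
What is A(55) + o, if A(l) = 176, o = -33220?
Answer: -33044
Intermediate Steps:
A(55) + o = 176 - 33220 = -33044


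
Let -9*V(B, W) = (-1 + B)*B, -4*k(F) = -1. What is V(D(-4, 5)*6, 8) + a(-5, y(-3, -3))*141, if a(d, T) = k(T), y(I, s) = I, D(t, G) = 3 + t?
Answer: 367/12 ≈ 30.583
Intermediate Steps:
k(F) = ¼ (k(F) = -¼*(-1) = ¼)
V(B, W) = -B*(-1 + B)/9 (V(B, W) = -(-1 + B)*B/9 = -B*(-1 + B)/9)
a(d, T) = ¼
V(D(-4, 5)*6, 8) + a(-5, y(-3, -3))*141 = ((3 - 4)*6)*(1 - (3 - 4)*6)/9 + (¼)*141 = (-1*6)*(1 - (-1)*6)/9 + 141/4 = (⅑)*(-6)*(1 - 1*(-6)) + 141/4 = (⅑)*(-6)*(1 + 6) + 141/4 = (⅑)*(-6)*7 + 141/4 = -14/3 + 141/4 = 367/12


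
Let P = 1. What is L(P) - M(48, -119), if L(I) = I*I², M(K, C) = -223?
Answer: 224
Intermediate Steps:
L(I) = I³
L(P) - M(48, -119) = 1³ - 1*(-223) = 1 + 223 = 224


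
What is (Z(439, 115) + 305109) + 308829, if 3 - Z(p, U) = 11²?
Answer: 613820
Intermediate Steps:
Z(p, U) = -118 (Z(p, U) = 3 - 1*11² = 3 - 1*121 = 3 - 121 = -118)
(Z(439, 115) + 305109) + 308829 = (-118 + 305109) + 308829 = 304991 + 308829 = 613820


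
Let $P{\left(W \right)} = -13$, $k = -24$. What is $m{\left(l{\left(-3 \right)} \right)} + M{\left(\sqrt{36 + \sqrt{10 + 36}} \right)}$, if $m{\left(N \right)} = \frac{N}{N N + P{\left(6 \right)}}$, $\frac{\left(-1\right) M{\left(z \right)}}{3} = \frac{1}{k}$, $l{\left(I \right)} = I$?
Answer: $\frac{7}{8} \approx 0.875$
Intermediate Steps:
$M{\left(z \right)} = \frac{1}{8}$ ($M{\left(z \right)} = - \frac{3}{-24} = \left(-3\right) \left(- \frac{1}{24}\right) = \frac{1}{8}$)
$m{\left(N \right)} = \frac{N}{-13 + N^{2}}$ ($m{\left(N \right)} = \frac{N}{N N - 13} = \frac{N}{N^{2} - 13} = \frac{N}{-13 + N^{2}}$)
$m{\left(l{\left(-3 \right)} \right)} + M{\left(\sqrt{36 + \sqrt{10 + 36}} \right)} = - \frac{3}{-13 + \left(-3\right)^{2}} + \frac{1}{8} = - \frac{3}{-13 + 9} + \frac{1}{8} = - \frac{3}{-4} + \frac{1}{8} = \left(-3\right) \left(- \frac{1}{4}\right) + \frac{1}{8} = \frac{3}{4} + \frac{1}{8} = \frac{7}{8}$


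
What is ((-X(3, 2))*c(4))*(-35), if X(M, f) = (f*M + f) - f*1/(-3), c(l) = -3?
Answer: -910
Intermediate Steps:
X(M, f) = 4*f/3 + M*f (X(M, f) = (M*f + f) - f*(-1)/3 = (f + M*f) - (-1)*f/3 = (f + M*f) + f/3 = 4*f/3 + M*f)
((-X(3, 2))*c(4))*(-35) = (-2*(4 + 3*3)/3*(-3))*(-35) = (-2*(4 + 9)/3*(-3))*(-35) = (-2*13/3*(-3))*(-35) = (-1*26/3*(-3))*(-35) = -26/3*(-3)*(-35) = 26*(-35) = -910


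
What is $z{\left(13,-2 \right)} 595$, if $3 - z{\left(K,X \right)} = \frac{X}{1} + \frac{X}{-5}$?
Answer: $2737$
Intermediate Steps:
$z{\left(K,X \right)} = 3 - \frac{4 X}{5}$ ($z{\left(K,X \right)} = 3 - \left(\frac{X}{1} + \frac{X}{-5}\right) = 3 - \left(X 1 + X \left(- \frac{1}{5}\right)\right) = 3 - \left(X - \frac{X}{5}\right) = 3 - \frac{4 X}{5}$)
$z{\left(13,-2 \right)} 595 = \left(3 - - \frac{8}{5}\right) 595 = \left(3 + \frac{8}{5}\right) 595 = \frac{23}{5} \cdot 595 = 2737$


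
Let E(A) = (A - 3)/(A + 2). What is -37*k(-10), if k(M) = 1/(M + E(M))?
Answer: 296/67 ≈ 4.4179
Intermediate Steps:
E(A) = (-3 + A)/(2 + A)
k(M) = 1/(M + (-3 + M)/(2 + M))
-37*k(-10) = -37*(2 - 10)/(-3 - 10 - 10*(2 - 10)) = -37*(-8)/(-3 - 10 - 10*(-8)) = -37*(-8)/(-3 - 10 + 80) = -37*(-8)/67 = -37*(-8/67) = 296/67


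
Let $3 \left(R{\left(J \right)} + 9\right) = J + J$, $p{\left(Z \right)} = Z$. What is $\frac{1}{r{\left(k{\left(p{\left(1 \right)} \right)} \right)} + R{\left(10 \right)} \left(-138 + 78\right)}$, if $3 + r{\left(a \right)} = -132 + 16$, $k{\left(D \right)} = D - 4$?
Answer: $\frac{1}{21} \approx 0.047619$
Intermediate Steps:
$R{\left(J \right)} = -9 + \frac{2 J}{3}$ ($R{\left(J \right)} = -9 + \frac{J + J}{3} = -9 + \frac{2 J}{3}$)
$k{\left(D \right)} = -4 + D$ ($k{\left(D \right)} = D - 4 = -4 + D$)
$r{\left(a \right)} = -119$ ($r{\left(a \right)} = -3 + \left(-132 + 16\right) = -3 - 116 = -119$)
$\frac{1}{r{\left(k{\left(p{\left(1 \right)} \right)} \right)} + R{\left(10 \right)} \left(-138 + 78\right)} = \frac{1}{-119 + \left(-9 + \frac{2}{3} \cdot 10\right) \left(-138 + 78\right)} = \frac{1}{-119 + \left(-9 + \frac{20}{3}\right) \left(-60\right)} = \frac{1}{-119 - -140} = \frac{1}{-119 + 140} = \frac{1}{21}$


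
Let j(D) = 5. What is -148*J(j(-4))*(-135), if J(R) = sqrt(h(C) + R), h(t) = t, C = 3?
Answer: 39960*sqrt(2) ≈ 56512.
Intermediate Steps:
J(R) = sqrt(3 + R)
-148*J(j(-4))*(-135) = -148*sqrt(3 + 5)*(-135) = -296*sqrt(2)*(-135) = 39960*sqrt(2)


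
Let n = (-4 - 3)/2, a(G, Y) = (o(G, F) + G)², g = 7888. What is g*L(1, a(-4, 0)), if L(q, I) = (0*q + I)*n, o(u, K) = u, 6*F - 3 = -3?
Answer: -1766912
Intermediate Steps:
F = 0 (F = ½ + (⅙)*(-3) = ½ - ½ = 0)
a(G, Y) = 4*G² (a(G, Y) = (G + G)² = (2*G)² = 4*G²)
n = -7/2 (n = -7*½ = -7/2 ≈ -3.5000)
L(q, I) = -7*I/2 (L(q, I) = (0*q + I)*(-7/2) = (0 + I)*(-7/2) = I*(-7/2) = -7*I/2)
g*L(1, a(-4, 0)) = 7888*(-14*(-4)²) = 7888*(-14*16) = 7888*(-7/2*64) = 7888*(-224) = -1766912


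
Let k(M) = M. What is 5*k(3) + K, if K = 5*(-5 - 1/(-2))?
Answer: -15/2 ≈ -7.5000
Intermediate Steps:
K = -45/2 (K = 5*(-5 - 1*(-½)) = 5*(-5 + ½) = 5*(-9/2) = -45/2 ≈ -22.500)
5*k(3) + K = 5*3 - 45/2 = 15 - 45/2 = -15/2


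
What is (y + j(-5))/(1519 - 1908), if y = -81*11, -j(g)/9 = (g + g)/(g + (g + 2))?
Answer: 3609/1556 ≈ 2.3194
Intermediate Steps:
j(g) = -18*g/(2 + 2*g) (j(g) = -9*(g + g)/(g + (g + 2)) = -9*2*g/(g + (2 + g)) = -9*2*g/(2 + 2*g) = -18*g/(2 + 2*g))
y = -891
(y + j(-5))/(1519 - 1908) = (-891 - 9*(-5)/(1 - 5))/(1519 - 1908) = (-891 - 9*(-5)/(-4))/(-389) = (-891 - 9*(-5)*(-¼))*(-1/389) = (-891 - 45/4)*(-1/389) = -3609/4*(-1/389) = 3609/1556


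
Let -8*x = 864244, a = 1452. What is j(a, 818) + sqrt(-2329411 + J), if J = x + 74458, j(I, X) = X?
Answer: 818 + I*sqrt(9451934)/2 ≈ 818.0 + 1537.2*I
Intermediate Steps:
x = -216061/2 (x = -1/8*864244 = -216061/2 ≈ -1.0803e+5)
J = -67145/2 (J = -216061/2 + 74458 = -67145/2 ≈ -33573.)
j(a, 818) + sqrt(-2329411 + J) = 818 + sqrt(-2329411 - 67145/2) = 818 + sqrt(-4725967/2) = 818 + I*sqrt(9451934)/2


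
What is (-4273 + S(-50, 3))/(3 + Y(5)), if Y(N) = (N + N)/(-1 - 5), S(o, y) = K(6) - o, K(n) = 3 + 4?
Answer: -3162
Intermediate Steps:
K(n) = 7
S(o, y) = 7 - o
Y(N) = -N/3 (Y(N) = (2*N)/(-6) = (2*N)*(-1/6) = -N/3)
(-4273 + S(-50, 3))/(3 + Y(5)) = (-4273 + (7 - 1*(-50)))/(3 - 1/3*5) = (-4273 + (7 + 50))/(3 - 5/3) = (-4273 + 57)/(4/3) = -4216*3/4 = -3162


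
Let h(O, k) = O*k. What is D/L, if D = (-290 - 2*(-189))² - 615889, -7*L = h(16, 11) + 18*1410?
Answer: 4257015/25556 ≈ 166.58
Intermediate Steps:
L = -25556/7 (L = -(16*11 + 18*1410)/7 = -(176 + 25380)/7 = -⅐*25556 = -25556/7 ≈ -3650.9)
D = -608145 (D = (-290 + 378)² - 615889 = 88² - 615889 = 7744 - 615889 = -608145)
D/L = -608145/(-25556/7) = -608145*(-7/25556) = 4257015/25556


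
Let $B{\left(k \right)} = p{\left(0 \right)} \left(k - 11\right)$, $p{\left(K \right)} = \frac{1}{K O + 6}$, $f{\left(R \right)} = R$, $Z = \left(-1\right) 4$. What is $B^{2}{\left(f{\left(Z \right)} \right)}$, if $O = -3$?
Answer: $\frac{25}{4} \approx 6.25$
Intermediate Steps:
$Z = -4$
$p{\left(K \right)} = \frac{1}{6 - 3 K}$ ($p{\left(K \right)} = \frac{1}{K \left(-3\right) + 6} = \frac{1}{- 3 K + 6} = \frac{1}{6 - 3 K}$)
$B{\left(k \right)} = - \frac{11}{6} + \frac{k}{6}$ ($B{\left(k \right)} = \frac{1}{3 \left(2 - 0\right)} \left(k - 11\right) = \frac{1}{3 \left(2 + 0\right)} \left(-11 + k\right) = \frac{1}{3 \cdot 2} \left(-11 + k\right) = \frac{1}{3} \cdot \frac{1}{2} \left(-11 + k\right) = \frac{-11 + k}{6} = - \frac{11}{6} + \frac{k}{6}$)
$B^{2}{\left(f{\left(Z \right)} \right)} = \left(- \frac{11}{6} + \frac{1}{6} \left(-4\right)\right)^{2} = \left(- \frac{11}{6} - \frac{2}{3}\right)^{2} = \left(- \frac{5}{2}\right)^{2} = \frac{25}{4}$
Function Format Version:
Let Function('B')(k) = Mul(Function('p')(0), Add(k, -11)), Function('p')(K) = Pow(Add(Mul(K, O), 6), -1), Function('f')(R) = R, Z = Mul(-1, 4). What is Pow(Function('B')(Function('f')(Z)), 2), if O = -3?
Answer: Rational(25, 4) ≈ 6.2500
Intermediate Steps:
Z = -4
Function('p')(K) = Pow(Add(6, Mul(-3, K)), -1) (Function('p')(K) = Pow(Add(Mul(K, -3), 6), -1) = Pow(Add(Mul(-3, K), 6), -1) = Pow(Add(6, Mul(-3, K)), -1))
Function('B')(k) = Add(Rational(-11, 6), Mul(Rational(1, 6), k)) (Function('B')(k) = Mul(Mul(Rational(1, 3), Pow(Add(2, Mul(-1, 0)), -1)), Add(k, -11)) = Mul(Mul(Rational(1, 3), Pow(Add(2, 0), -1)), Add(-11, k)) = Mul(Mul(Rational(1, 3), Pow(2, -1)), Add(-11, k)) = Mul(Mul(Rational(1, 3), Rational(1, 2)), Add(-11, k)) = Mul(Rational(1, 6), Add(-11, k)) = Add(Rational(-11, 6), Mul(Rational(1, 6), k)))
Pow(Function('B')(Function('f')(Z)), 2) = Pow(Add(Rational(-11, 6), Mul(Rational(1, 6), -4)), 2) = Pow(Add(Rational(-11, 6), Rational(-2, 3)), 2) = Pow(Rational(-5, 2), 2) = Rational(25, 4)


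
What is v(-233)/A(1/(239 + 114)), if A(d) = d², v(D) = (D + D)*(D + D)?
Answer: 27059592004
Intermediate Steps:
v(D) = 4*D² (v(D) = (2*D)*(2*D) = 4*D²)
v(-233)/A(1/(239 + 114)) = (4*(-233)²)/((1/(239 + 114))²) = (4*54289)/((1/353)²) = 217156/((1/353)²) = 217156/(1/124609) = 217156*124609 = 27059592004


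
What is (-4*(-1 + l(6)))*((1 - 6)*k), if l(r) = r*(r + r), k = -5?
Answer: -7100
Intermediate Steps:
l(r) = 2*r² (l(r) = r*(2*r) = 2*r²)
(-4*(-1 + l(6)))*((1 - 6)*k) = (-4*(-1 + 2*6²))*((1 - 6)*(-5)) = (-4*(-1 + 2*36))*(-5*(-5)) = -4*(-1 + 72)*25 = -4*71*25 = -284*25 = -7100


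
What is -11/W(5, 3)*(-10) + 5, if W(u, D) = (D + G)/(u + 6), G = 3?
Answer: 620/3 ≈ 206.67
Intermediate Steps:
W(u, D) = (3 + D)/(6 + u) (W(u, D) = (D + 3)/(u + 6) = (3 + D)/(6 + u))
-11/W(5, 3)*(-10) + 5 = -11*(6 + 5)/(3 + 3)*(-10) + 5 = -11/(6/11)*(-10) + 5 = -11/((1/11)*6)*(-10) + 5 = -11/6/11*(-10) + 5 = -11*11/6*(-10) + 5 = -121/6*(-10) + 5 = 605/3 + 5 = 620/3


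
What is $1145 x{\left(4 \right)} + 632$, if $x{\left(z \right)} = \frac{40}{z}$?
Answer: $12082$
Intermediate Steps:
$1145 x{\left(4 \right)} + 632 = 1145 \cdot \frac{40}{4} + 632 = 1145 \cdot 40 \cdot \frac{1}{4} + 632 = 1145 \cdot 10 + 632 = 11450 + 632 = 12082$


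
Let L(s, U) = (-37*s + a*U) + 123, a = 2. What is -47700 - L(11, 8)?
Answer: -47432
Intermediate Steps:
L(s, U) = 123 - 37*s + 2*U (L(s, U) = (-37*s + 2*U) + 123 = 123 - 37*s + 2*U)
-47700 - L(11, 8) = -47700 - (123 - 37*11 + 2*8) = -47700 - (123 - 407 + 16) = -47700 - 1*(-268) = -47700 + 268 = -47432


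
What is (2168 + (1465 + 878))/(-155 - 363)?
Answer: -4511/518 ≈ -8.7085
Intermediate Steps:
(2168 + (1465 + 878))/(-155 - 363) = (2168 + 2343)/(-518) = 4511*(-1/518) = -4511/518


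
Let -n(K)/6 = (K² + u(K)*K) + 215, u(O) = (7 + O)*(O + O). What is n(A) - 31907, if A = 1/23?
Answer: -403909981/12167 ≈ -33197.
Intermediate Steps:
u(O) = 2*O*(7 + O) (u(O) = (7 + O)*(2*O) = 2*O*(7 + O))
A = 1/23 ≈ 0.043478
n(K) = -1290 - 6*K² - 12*K²*(7 + K) (n(K) = -6*((K² + (2*K*(7 + K))*K) + 215) = -6*((K² + 2*K²*(7 + K)) + 215) = -6*(215 + K² + 2*K²*(7 + K)) = -1290 - 6*K² - 12*K²*(7 + K))
n(A) - 31907 = (-1290 - 90*(1/23)² - 12*(1/23)³) - 31907 = (-1290 - 90*1/529 - 12*1/12167) - 31907 = (-1290 - 90/529 - 12/12167) - 31907 = -15697512/12167 - 31907 = -403909981/12167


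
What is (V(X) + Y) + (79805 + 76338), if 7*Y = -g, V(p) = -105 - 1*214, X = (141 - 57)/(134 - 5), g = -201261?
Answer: 1292029/7 ≈ 1.8458e+5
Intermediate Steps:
X = 28/43 (X = 84/129 = 84*(1/129) = 28/43 ≈ 0.65116)
V(p) = -319 (V(p) = -105 - 214 = -319)
Y = 201261/7 (Y = (-1*(-201261))/7 = (1/7)*201261 = 201261/7 ≈ 28752.)
(V(X) + Y) + (79805 + 76338) = (-319 + 201261/7) + (79805 + 76338) = 199028/7 + 156143 = 1292029/7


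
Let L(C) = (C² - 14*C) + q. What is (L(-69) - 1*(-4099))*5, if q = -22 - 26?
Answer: 48890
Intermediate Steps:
q = -48
L(C) = -48 + C² - 14*C (L(C) = (C² - 14*C) - 48 = -48 + C² - 14*C)
(L(-69) - 1*(-4099))*5 = ((-48 + (-69)² - 14*(-69)) - 1*(-4099))*5 = ((-48 + 4761 + 966) + 4099)*5 = (5679 + 4099)*5 = 9778*5 = 48890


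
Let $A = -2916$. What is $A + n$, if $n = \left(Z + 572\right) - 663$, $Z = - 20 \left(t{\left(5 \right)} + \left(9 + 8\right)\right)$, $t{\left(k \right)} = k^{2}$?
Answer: $-3847$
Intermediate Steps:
$Z = -840$ ($Z = - 20 \left(5^{2} + \left(9 + 8\right)\right) = - 20 \left(25 + 17\right) = \left(-20\right) 42 = -840$)
$n = -931$ ($n = \left(-840 + 572\right) - 663 = -268 - 663 = -931$)
$A + n = -2916 - 931 = -3847$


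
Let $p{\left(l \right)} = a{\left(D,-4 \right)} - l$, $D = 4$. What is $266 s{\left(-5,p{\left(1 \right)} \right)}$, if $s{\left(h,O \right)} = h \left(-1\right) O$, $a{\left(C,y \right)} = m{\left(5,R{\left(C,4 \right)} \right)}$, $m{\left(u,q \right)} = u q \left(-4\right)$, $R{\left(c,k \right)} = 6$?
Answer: $-160930$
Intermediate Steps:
$m{\left(u,q \right)} = - 4 q u$ ($m{\left(u,q \right)} = q u \left(-4\right) = - 4 q u$)
$a{\left(C,y \right)} = -120$ ($a{\left(C,y \right)} = \left(-4\right) 6 \cdot 5 = -120$)
$p{\left(l \right)} = -120 - l$
$s{\left(h,O \right)} = - O h$ ($s{\left(h,O \right)} = - h O = - O h$)
$266 s{\left(-5,p{\left(1 \right)} \right)} = 266 \left(\left(-1\right) \left(-120 - 1\right) \left(-5\right)\right) = 266 \left(\left(-1\right) \left(-121\right) \left(-5\right)\right) = 266 \left(-605\right) = -160930$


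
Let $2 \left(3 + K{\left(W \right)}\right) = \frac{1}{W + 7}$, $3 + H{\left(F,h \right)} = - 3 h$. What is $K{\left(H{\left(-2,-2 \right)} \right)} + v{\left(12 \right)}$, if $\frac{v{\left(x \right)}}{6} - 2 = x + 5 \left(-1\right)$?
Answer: $\frac{1021}{20} \approx 51.05$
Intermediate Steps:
$H{\left(F,h \right)} = -3 - 3 h$
$v{\left(x \right)} = -18 + 6 x$ ($v{\left(x \right)} = 12 + 6 \left(x + 5 \left(-1\right)\right) = 12 + 6 \left(x - 5\right) = 12 + 6 \left(-5 + x\right) = 12 + \left(-30 + 6 x\right) = -18 + 6 x$)
$K{\left(W \right)} = -3 + \frac{1}{2 \left(7 + W\right)}$ ($K{\left(W \right)} = -3 + \frac{1}{2 \left(W + 7\right)} = -3 + \frac{1}{2 \left(7 + W\right)}$)
$K{\left(H{\left(-2,-2 \right)} \right)} + v{\left(12 \right)} = \frac{-41 - 6 \left(-3 - -6\right)}{2 \left(7 - -3\right)} + \left(-18 + 6 \cdot 12\right) = \frac{-41 - 6 \left(-3 + 6\right)}{2 \left(7 + \left(-3 + 6\right)\right)} + \left(-18 + 72\right) = \frac{-41 - 18}{2 \left(7 + 3\right)} + 54 = \frac{-41 - 18}{2 \cdot 10} + 54 = \frac{1}{2} \cdot \frac{1}{10} \left(-59\right) + 54 = - \frac{59}{20} + 54 = \frac{1021}{20}$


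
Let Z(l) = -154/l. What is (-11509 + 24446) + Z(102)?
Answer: 659710/51 ≈ 12935.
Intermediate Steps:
(-11509 + 24446) + Z(102) = (-11509 + 24446) - 154/102 = 12937 - 154*1/102 = 12937 - 77/51 = 659710/51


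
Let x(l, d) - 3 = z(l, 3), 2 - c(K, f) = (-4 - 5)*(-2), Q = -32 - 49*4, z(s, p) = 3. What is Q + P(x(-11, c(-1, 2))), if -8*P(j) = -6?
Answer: -909/4 ≈ -227.25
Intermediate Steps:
Q = -228 (Q = -32 - 196 = -228)
c(K, f) = -16 (c(K, f) = 2 - (-4 - 5)*(-2) = 2 - (-9)*(-2) = 2 - 1*18 = 2 - 18 = -16)
x(l, d) = 6 (x(l, d) = 3 + 3 = 6)
P(j) = ¾ (P(j) = -⅛*(-6) = ¾)
Q + P(x(-11, c(-1, 2))) = -228 + ¾ = -909/4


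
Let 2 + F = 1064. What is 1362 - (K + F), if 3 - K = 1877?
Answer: 2174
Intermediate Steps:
F = 1062 (F = -2 + 1064 = 1062)
K = -1874 (K = 3 - 1*1877 = 3 - 1877 = -1874)
1362 - (K + F) = 1362 - (-1874 + 1062) = 1362 - 1*(-812) = 1362 + 812 = 2174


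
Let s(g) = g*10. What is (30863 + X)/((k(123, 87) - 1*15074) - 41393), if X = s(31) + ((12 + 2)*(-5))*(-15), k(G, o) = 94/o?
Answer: -2803401/4912535 ≈ -0.57066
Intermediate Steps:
s(g) = 10*g
X = 1360 (X = 10*31 + ((12 + 2)*(-5))*(-15) = 310 + (14*(-5))*(-15) = 310 - 70*(-15) = 310 + 1050 = 1360)
(30863 + X)/((k(123, 87) - 1*15074) - 41393) = (30863 + 1360)/((94/87 - 1*15074) - 41393) = 32223/((94*(1/87) - 15074) - 41393) = 32223/((94/87 - 15074) - 41393) = 32223/(-1311344/87 - 41393) = 32223/(-4912535/87) = 32223*(-87/4912535) = -2803401/4912535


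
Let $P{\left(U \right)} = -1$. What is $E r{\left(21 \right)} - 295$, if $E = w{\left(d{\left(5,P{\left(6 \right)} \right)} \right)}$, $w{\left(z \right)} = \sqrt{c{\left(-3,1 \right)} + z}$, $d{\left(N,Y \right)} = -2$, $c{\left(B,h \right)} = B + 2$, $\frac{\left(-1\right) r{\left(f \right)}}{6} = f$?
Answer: $-295 - 126 i \sqrt{3} \approx -295.0 - 218.24 i$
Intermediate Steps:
$r{\left(f \right)} = - 6 f$
$c{\left(B,h \right)} = 2 + B$
$w{\left(z \right)} = \sqrt{-1 + z}$ ($w{\left(z \right)} = \sqrt{\left(2 - 3\right) + z} = \sqrt{-1 + z}$)
$E = i \sqrt{3}$ ($E = \sqrt{-1 - 2} = \sqrt{-3} = i \sqrt{3} \approx 1.732 i$)
$E r{\left(21 \right)} - 295 = i \sqrt{3} \left(\left(-6\right) 21\right) - 295 = i \sqrt{3} \left(-126\right) - 295 = - 126 i \sqrt{3} - 295 = -295 - 126 i \sqrt{3}$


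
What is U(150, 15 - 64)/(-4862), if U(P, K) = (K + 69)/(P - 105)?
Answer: -2/21879 ≈ -9.1412e-5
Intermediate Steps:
U(P, K) = (69 + K)/(-105 + P)
U(150, 15 - 64)/(-4862) = ((69 + (15 - 64))/(-105 + 150))/(-4862) = ((69 - 49)/45)*(-1/4862) = ((1/45)*20)*(-1/4862) = (4/9)*(-1/4862) = -2/21879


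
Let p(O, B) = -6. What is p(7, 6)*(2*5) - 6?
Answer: -66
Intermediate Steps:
p(7, 6)*(2*5) - 6 = -12*5 - 6 = -6*10 - 6 = -60 - 6 = -66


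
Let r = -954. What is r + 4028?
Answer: 3074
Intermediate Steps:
r + 4028 = -954 + 4028 = 3074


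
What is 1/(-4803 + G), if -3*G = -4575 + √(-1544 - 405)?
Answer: -29502/96709505 + 3*I*√1949/96709505 ≈ -0.00030506 + 1.3695e-6*I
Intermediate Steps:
G = 1525 - I*√1949/3 (G = -(-4575 + √(-1544 - 405))/3 = -(-4575 + √(-1949))/3 = -(-4575 + I*√1949)/3 = 1525 - I*√1949/3 ≈ 1525.0 - 14.716*I)
1/(-4803 + G) = 1/(-4803 + (1525 - I*√1949/3)) = 1/(-3278 - I*√1949/3)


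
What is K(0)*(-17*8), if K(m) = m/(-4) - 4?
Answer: 544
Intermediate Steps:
K(m) = -4 - m/4 (K(m) = m*(-¼) - 4 = -m/4 - 4 = -4 - m/4)
K(0)*(-17*8) = (-4 - ¼*0)*(-17*8) = (-4 + 0)*(-136) = -4*(-136) = 544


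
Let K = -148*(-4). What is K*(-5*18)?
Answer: -53280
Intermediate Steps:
K = 592
K*(-5*18) = 592*(-5*18) = 592*(-90) = -53280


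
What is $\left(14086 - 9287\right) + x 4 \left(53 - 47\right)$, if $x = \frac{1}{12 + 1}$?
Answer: $\frac{62411}{13} \approx 4800.8$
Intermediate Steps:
$x = \frac{1}{13} \approx 0.076923$
$\left(14086 - 9287\right) + x 4 \left(53 - 47\right) = \left(14086 - 9287\right) + \frac{1}{13} \cdot 4 \left(53 - 47\right) = 4799 + \frac{4}{13} \cdot 6 = 4799 + \frac{24}{13} = \frac{62411}{13}$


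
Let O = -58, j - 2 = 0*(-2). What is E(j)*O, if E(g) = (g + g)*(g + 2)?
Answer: -928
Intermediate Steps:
j = 2 (j = 2 + 0*(-2) = 2 + 0 = 2)
E(g) = 2*g*(2 + g) (E(g) = (2*g)*(2 + g) = 2*g*(2 + g))
E(j)*O = (2*2*(2 + 2))*(-58) = (2*2*4)*(-58) = 16*(-58) = -928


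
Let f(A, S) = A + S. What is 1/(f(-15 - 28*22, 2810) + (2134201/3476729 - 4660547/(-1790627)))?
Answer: 6225524819083/13585443597626647 ≈ 0.00045825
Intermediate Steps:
1/(f(-15 - 28*22, 2810) + (2134201/3476729 - 4660547/(-1790627))) = 1/(((-15 - 28*22) + 2810) + (2134201/3476729 - 4660547/(-1790627))) = 1/(((-15 - 616) + 2810) + (2134201*(1/3476729) - 4660547*(-1/1790627))) = 1/((-631 + 2810) + (2134201/3476729 + 4660547/1790627)) = 1/(2179 + 20025016844790/6225524819083) = 1/(13585443597626647/6225524819083) = 6225524819083/13585443597626647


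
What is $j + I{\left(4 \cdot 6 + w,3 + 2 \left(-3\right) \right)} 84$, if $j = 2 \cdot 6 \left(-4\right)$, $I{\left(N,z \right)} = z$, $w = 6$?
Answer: $-300$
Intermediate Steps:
$j = -48$ ($j = 12 \left(-4\right) = -48$)
$j + I{\left(4 \cdot 6 + w,3 + 2 \left(-3\right) \right)} 84 = -48 + \left(3 + 2 \left(-3\right)\right) 84 = -48 + \left(3 - 6\right) 84 = -48 - 252 = -300$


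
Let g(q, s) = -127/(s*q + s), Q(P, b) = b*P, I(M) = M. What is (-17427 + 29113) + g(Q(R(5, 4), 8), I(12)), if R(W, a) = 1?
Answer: 1261961/108 ≈ 11685.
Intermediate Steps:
Q(P, b) = P*b
g(q, s) = -127/(s + q*s) (g(q, s) = -127/(q*s + s) = -127/(s + q*s))
(-17427 + 29113) + g(Q(R(5, 4), 8), I(12)) = (-17427 + 29113) - 127/(12*(1 + 1*8)) = 11686 - 127*1/12/(1 + 8) = 11686 - 127*1/12/9 = 11686 - 127*1/12*⅑ = 11686 - 127/108 = 1261961/108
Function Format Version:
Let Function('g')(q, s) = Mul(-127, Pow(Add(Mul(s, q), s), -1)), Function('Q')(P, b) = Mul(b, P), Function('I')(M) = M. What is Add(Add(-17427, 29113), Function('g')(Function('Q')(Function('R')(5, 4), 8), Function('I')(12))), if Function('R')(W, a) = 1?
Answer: Rational(1261961, 108) ≈ 11685.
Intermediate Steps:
Function('Q')(P, b) = Mul(P, b)
Function('g')(q, s) = Mul(-127, Pow(Add(s, Mul(q, s)), -1)) (Function('g')(q, s) = Mul(-127, Pow(Add(Mul(q, s), s), -1)) = Mul(-127, Pow(Add(s, Mul(q, s)), -1)))
Add(Add(-17427, 29113), Function('g')(Function('Q')(Function('R')(5, 4), 8), Function('I')(12))) = Add(Add(-17427, 29113), Mul(-127, Pow(12, -1), Pow(Add(1, Mul(1, 8)), -1))) = Add(11686, Mul(-127, Rational(1, 12), Pow(Add(1, 8), -1))) = Add(11686, Mul(-127, Rational(1, 12), Pow(9, -1))) = Add(11686, Mul(-127, Rational(1, 12), Rational(1, 9))) = Add(11686, Rational(-127, 108)) = Rational(1261961, 108)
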